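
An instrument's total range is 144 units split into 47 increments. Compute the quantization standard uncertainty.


resolution = range / divisions
resolution = 144 / 47 = 3.0638298
u_res = resolution / (2*sqrt(3))
u_res = 3.0638298 / 3.4641016
u_res = 0.8845

0.8845


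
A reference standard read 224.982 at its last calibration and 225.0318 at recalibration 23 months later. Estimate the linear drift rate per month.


rate = (v2 - v1) / months
= (225.0318 - 224.982) / 23
= 0.0498 / 23
= 0.0022

0.0022


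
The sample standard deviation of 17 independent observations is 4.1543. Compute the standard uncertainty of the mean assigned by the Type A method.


u_A = s / sqrt(n)
u_A = 4.1543 / sqrt(17)
u_A = 4.1543 / 4.1231056
u_A = 1.0076

1.0076


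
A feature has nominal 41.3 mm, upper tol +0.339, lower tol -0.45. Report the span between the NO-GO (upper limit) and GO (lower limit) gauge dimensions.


GO = nominal - lower_tol (smallest hole = maximum material condition)
GO = 41.3 - 0.45 = 40.85
NO-GO = nominal + upper_tol (largest hole = least material condition)
NO-GO = 41.3 + 0.339 = 41.639
spread = NO-GO - GO = 41.639 - 40.85 = 0.7890

0.7890


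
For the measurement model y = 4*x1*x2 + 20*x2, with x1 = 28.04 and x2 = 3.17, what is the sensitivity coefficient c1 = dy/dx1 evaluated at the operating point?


y = 4*x1*x2 + 20*x2
dy/dx1 = 4*x2
Evaluate at x2 = 3.17: c1 = 4 * 3.17
c1 = 12.6800

12.6800


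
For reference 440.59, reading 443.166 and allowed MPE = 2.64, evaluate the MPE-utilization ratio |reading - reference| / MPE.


e = indication - reference = 443.166 - 440.59 = 2.5760
|e| = 2.5760
ratio = |e| / MPE = 2.5760 / 2.64
ratio = 0.9758

0.9758


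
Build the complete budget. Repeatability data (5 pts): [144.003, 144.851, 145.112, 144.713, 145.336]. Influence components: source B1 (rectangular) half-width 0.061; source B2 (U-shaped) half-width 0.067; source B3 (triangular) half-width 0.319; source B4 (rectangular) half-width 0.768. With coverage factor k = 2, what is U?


mean = (144.003 + 144.851 + 145.112 + 144.713 + 145.336) / 5 = 144.803
s = sqrt(sum((x - mean)^2)/(n-1)) = 0.50743817
u_A = s / sqrt(n) = 0.50743817 / sqrt(5) = 0.22693325
u_B1 = 0.061 / sqrt(3) = 0.035218366
u_B2 = 0.067 / sqrt(2) = 0.047376154
u_B3 = 0.319 / sqrt(6) = 0.1302312
u_B4 = 0.768 / sqrt(3) = 0.44340501
uc = sqrt(0.22693325^2 + 0.035218366^2 + 0.047376154^2 + 0.1302312^2 + 0.44340501^2) = 0.51821974
U = k * uc = 2 * 0.51821974
U = 1.0364

1.0364


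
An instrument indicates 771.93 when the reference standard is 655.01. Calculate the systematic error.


Systematic error = measured - true
= 771.93 - 655.01
= 116.9200

116.9200


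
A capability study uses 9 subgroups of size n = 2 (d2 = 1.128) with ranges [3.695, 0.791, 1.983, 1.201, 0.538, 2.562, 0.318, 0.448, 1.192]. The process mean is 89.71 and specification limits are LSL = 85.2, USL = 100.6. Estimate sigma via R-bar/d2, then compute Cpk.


R_bar = (3.695 + 0.791 + 1.983 + 1.201 + 0.538 + 2.562 + 0.318 + 0.448 + 1.192) / 9 = 1.4142222
sigma = R_bar / d2 = 1.4142222 / 1.128 = 1.2537431
Cp = (USL - LSL)/(6*sigma) = (100.6 - 85.2)/(6*1.2537431) = 2.0472
Cpu = (100.6 - 89.71)/(3*1.2537431) = 2.8953
Cpl = (89.71 - 85.2)/(3*1.2537431) = 1.1991
Cpk = min(Cpu, Cpl) = 1.1991

1.1991


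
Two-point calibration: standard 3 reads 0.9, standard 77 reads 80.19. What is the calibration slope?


slope = (y2 - y1) / (x2 - x1)
= (80.19 - 0.9) / (77 - 3)
= 79.2900 / 74
= 1.0715

1.0715


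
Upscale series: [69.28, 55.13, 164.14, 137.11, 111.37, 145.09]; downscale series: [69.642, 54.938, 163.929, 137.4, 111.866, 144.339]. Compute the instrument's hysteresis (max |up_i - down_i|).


|69.28 - 69.642| = 0.3620
|55.13 - 54.938| = 0.1920
|164.14 - 163.929| = 0.2110
|137.11 - 137.4| = 0.2900
|111.37 - 111.866| = 0.4960
|145.09 - 144.339| = 0.7510
hysteresis = max(diffs) = 0.7510

0.7510


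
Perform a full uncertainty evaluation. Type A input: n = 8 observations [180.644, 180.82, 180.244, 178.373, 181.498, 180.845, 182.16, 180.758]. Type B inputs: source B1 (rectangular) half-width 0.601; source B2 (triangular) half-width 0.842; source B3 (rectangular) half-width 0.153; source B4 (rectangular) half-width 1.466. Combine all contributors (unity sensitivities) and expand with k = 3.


mean = (180.644 + 180.82 + 180.244 + 178.373 + 181.498 + 180.845 + 182.16 + 180.758) / 8 = 180.66775
s = sqrt(sum((x - mean)^2)/(n-1)) = 1.0970658
u_A = s / sqrt(n) = 1.0970658 / sqrt(8) = 0.38787133
u_B1 = 0.601 / sqrt(3) = 0.34698751
u_B2 = 0.842 / sqrt(6) = 0.34374506
u_B3 = 0.153 / sqrt(3) = 0.088334591
u_B4 = 1.466 / sqrt(3) = 0.84639549
uc = sqrt(0.38787133^2 + 0.34698751^2 + 0.34374506^2 + 0.088334591^2 + 0.84639549^2) = 1.0550799
U = k * uc = 3 * 1.0550799
U = 3.1652

3.1652


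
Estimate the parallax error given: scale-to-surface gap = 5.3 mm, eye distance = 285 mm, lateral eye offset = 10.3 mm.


error = h * offset / d
= 5.3 * 10.3 / 285
= 0.1915

0.1915


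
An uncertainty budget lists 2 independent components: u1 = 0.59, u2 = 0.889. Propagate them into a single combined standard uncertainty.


uc = sqrt(0.59^2 + 0.889^2)
uc = sqrt(1.138421)
uc = 1.0670

1.0670


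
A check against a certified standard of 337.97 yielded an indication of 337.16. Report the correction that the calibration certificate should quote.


Correction = standard - reading
= 337.97 - 337.16
= 0.8100

0.8100


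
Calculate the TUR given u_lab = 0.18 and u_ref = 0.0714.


TUR = u_lab / u_ref
= 0.18 / 0.0714
= 2.5210

2.5210


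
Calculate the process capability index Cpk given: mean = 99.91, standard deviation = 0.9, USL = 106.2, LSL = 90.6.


Cpu = (USL - mean) / (3*sigma) = (106.2 - 99.91) / (3*0.9) = 2.3296
Cpl = (mean - LSL) / (3*sigma) = (99.91 - 90.6) / (3*0.9) = 3.4481
Cpk = min(Cpu, Cpl) = 2.3296

2.3296


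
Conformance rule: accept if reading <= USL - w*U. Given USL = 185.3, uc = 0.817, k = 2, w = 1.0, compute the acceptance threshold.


U = k * uc = 2 * 0.817 = 1.634
guard band g = w * U = 1.0 * 1.634 = 1.634
AL = USL - g = 185.3 - 1.634
AL = 183.6660

183.6660


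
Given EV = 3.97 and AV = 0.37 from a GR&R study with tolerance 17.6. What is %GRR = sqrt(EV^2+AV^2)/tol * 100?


GRR = sqrt(EV^2 + AV^2) = sqrt(3.97^2 + 0.37^2) = 3.9872045
%GRR = GRR / tol * 100 = 3.9872045 / 17.6 * 100
%GRR = 22.6546

22.6546


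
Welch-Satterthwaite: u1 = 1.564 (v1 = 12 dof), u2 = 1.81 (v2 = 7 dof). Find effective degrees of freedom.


uc = sqrt(u1^2 + u2^2) = sqrt(1.564^2 + 1.81^2) = 2.3921112
v_eff = uc^4 / (u1^4/v1 + u2^4/v2)
= 2.3921112^4 / (1.564^4/12 + 1.81^4/7)
= 32.743527 / 2.0318771
v_eff = 16.1149

16.1149


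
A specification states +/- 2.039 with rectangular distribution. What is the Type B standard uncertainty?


u_B = half_width / sqrt(3)
u_B = 2.039 / 1.7320508
u_B = 1.1772

1.1772


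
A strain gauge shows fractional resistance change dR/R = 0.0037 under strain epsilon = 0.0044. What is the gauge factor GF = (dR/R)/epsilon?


GF = (dR/R) / epsilon
= 0.0037 / 0.0044
= 0.8409

0.8409


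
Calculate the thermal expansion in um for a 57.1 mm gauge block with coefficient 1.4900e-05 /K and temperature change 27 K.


dL = L * alpha * dT
= 57.1 * 1.4900e-05 * 27
= 0.0229713 mm
dL_um = 0.0229713 * 1000 = 22.9713 um

22.9713


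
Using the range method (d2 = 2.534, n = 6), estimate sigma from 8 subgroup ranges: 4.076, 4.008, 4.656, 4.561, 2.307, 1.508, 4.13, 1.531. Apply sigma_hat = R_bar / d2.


R_bar = (4.076 + 4.008 + 4.656 + 4.561 + 2.307 + 1.508 + 4.13 + 1.531) / 8
R_bar = 26.777 / 8 = 3.347125
sigma_hat = R_bar / d2 = 3.347125 / 2.534 = 1.3209

1.3209


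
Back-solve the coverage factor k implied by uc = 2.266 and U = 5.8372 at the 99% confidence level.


k = U / uc
k = 5.8372 / 2.266
k = 2.576

2.576


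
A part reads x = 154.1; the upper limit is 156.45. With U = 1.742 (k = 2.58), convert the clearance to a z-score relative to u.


u = U / k = 1.742 / 2.58 = 0.6751938
margin = |USL - x| = |156.45 - 154.1| = 2.35
z = margin / u = 2.35 / 0.6751938
z = 3.4805

3.4805


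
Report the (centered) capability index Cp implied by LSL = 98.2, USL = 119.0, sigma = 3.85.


Cp = (USL - LSL) / (6 * sigma)
= (119.0 - 98.2) / (6 * 3.85)
= 20.8000 / 23.1000
= 0.9004

0.9004


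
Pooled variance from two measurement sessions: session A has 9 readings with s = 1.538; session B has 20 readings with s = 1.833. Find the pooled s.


s_p = sqrt(((n1-1)*s1^2 + (n2-1)*s2^2) / (n1+n2-2))
numerator = (9-1)*1.538^2 + (20-1)*1.833^2 = 18.923552 + 63.837891 = 82.761443
denominator = 9 + 20 - 2 = 27
s_p^2 = 82.761443 / 27 = 3.0652386
s_p = sqrt(3.0652386) = 1.7508

1.7508


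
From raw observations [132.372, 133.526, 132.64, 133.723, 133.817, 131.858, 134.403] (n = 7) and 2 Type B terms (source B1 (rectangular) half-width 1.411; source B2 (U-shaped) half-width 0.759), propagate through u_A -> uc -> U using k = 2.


mean = (132.372 + 133.526 + 132.64 + 133.723 + 133.817 + 131.858 + 134.403) / 7 = 133.1912857
s = sqrt(sum((x - mean)^2)/(n-1)) = 0.91353885
u_A = s / sqrt(n) = 0.91353885 / sqrt(7) = 0.34528523
u_B1 = 1.411 / sqrt(3) = 0.81464123
u_B2 = 0.759 / sqrt(2) = 0.53669405
uc = sqrt(0.34528523^2 + 0.81464123^2 + 0.53669405^2) = 1.0348443
U = k * uc = 2 * 1.0348443
U = 2.0697

2.0697


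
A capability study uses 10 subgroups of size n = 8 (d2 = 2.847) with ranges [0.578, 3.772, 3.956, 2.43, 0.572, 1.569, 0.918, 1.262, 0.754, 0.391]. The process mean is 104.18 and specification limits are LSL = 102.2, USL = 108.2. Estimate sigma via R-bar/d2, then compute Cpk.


R_bar = (0.578 + 3.772 + 3.956 + 2.43 + 0.572 + 1.569 + 0.918 + 1.262 + 0.754 + 0.391) / 10 = 1.6202
sigma = R_bar / d2 = 1.6202 / 2.847 = 0.56909027
Cp = (USL - LSL)/(6*sigma) = (108.2 - 102.2)/(6*0.56909027) = 1.7572
Cpu = (108.2 - 104.18)/(3*0.56909027) = 2.3546
Cpl = (104.18 - 102.2)/(3*0.56909027) = 1.1597
Cpk = min(Cpu, Cpl) = 1.1597

1.1597


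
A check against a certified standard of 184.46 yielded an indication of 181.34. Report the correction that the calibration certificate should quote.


Correction = standard - reading
= 184.46 - 181.34
= 3.1200

3.1200


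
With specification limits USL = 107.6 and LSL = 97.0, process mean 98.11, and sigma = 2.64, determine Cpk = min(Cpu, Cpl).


Cpu = (USL - mean) / (3*sigma) = (107.6 - 98.11) / (3*2.64) = 1.1982
Cpl = (mean - LSL) / (3*sigma) = (98.11 - 97.0) / (3*2.64) = 0.1402
Cpk = min(Cpu, Cpl) = 0.1402

0.1402


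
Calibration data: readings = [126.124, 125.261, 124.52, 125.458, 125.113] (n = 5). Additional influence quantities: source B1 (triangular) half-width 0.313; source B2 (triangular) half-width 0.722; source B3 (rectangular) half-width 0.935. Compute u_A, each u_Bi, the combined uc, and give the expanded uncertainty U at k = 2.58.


mean = (126.124 + 125.261 + 124.52 + 125.458 + 125.113) / 5 = 125.2952
s = sqrt(sum((x - mean)^2)/(n-1)) = 0.58067091
u_A = s / sqrt(n) = 0.58067091 / sqrt(5) = 0.25968393
u_B1 = 0.313 / sqrt(6) = 0.12778171
u_B2 = 0.722 / sqrt(6) = 0.29475527
u_B3 = 0.935 / sqrt(3) = 0.5398225
uc = sqrt(0.25968393^2 + 0.12778171^2 + 0.29475527^2 + 0.5398225^2) = 0.67974474
U = k * uc = 2.58 * 0.67974474
U = 1.7537

1.7537


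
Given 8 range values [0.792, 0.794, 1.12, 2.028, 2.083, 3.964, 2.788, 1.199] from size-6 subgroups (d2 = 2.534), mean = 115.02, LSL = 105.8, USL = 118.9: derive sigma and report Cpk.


R_bar = (0.792 + 0.794 + 1.12 + 2.028 + 2.083 + 3.964 + 2.788 + 1.199) / 8 = 1.846
sigma = R_bar / d2 = 1.846 / 2.534 = 0.7284925
Cp = (USL - LSL)/(6*sigma) = (118.9 - 105.8)/(6*0.7284925) = 2.9971
Cpu = (118.9 - 115.02)/(3*0.7284925) = 1.7754
Cpl = (115.02 - 105.8)/(3*0.7284925) = 4.2188
Cpk = min(Cpu, Cpl) = 1.7754

1.7754


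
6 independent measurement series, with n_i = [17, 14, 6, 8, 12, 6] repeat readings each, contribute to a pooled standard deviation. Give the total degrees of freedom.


nu = sum_i (n_i - 1)
nu = ((17 - 1) + (14 - 1) + (6 - 1) + (8 - 1) + (12 - 1) + (6 - 1))
nu = 16 + 13 + 5 + 7 + 11 + 5
nu = 57

57


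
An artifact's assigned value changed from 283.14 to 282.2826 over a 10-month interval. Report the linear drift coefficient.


rate = (v2 - v1) / months
= (282.2826 - 283.14) / 10
= -0.8574 / 10
= -0.0857

-0.0857


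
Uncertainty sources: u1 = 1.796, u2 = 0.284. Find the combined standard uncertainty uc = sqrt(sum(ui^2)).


uc = sqrt(1.796^2 + 0.284^2)
uc = sqrt(3.306272)
uc = 1.8183

1.8183


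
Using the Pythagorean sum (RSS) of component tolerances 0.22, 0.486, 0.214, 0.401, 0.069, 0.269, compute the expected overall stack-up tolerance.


RSS = sqrt(0.22^2 + 0.486^2 + 0.214^2 + 0.401^2 + 0.069^2 + 0.269^2)
= sqrt(0.568315)
= 0.7539

0.7539


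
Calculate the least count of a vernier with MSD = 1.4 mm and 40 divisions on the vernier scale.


LC = MSD / n_div
= 1.4 / 40
= 0.0350

0.0350


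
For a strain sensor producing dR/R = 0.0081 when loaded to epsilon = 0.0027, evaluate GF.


GF = (dR/R) / epsilon
= 0.0081 / 0.0027
= 3.0000

3.0000


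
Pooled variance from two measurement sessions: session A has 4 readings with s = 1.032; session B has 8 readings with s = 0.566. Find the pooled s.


s_p = sqrt(((n1-1)*s1^2 + (n2-1)*s2^2) / (n1+n2-2))
numerator = (4-1)*1.032^2 + (8-1)*0.566^2 = 3.195072 + 2.242492 = 5.437564
denominator = 4 + 8 - 2 = 10
s_p^2 = 5.437564 / 10 = 0.5437564
s_p = sqrt(0.5437564) = 0.7374

0.7374


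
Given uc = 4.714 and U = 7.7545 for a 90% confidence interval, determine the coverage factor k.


k = U / uc
k = 7.7545 / 4.714
k = 1.645

1.645


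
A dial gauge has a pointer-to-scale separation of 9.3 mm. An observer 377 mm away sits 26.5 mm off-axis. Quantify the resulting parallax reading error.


error = h * offset / d
= 9.3 * 26.5 / 377
= 0.6537

0.6537


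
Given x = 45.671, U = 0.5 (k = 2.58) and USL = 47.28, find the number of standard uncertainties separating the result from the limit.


u = U / k = 0.5 / 2.58 = 0.19379845
margin = |USL - x| = |47.28 - 45.671| = 1.609
z = margin / u = 1.609 / 0.19379845
z = 8.3024

8.3024


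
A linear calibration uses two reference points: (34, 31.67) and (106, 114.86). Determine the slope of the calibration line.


slope = (y2 - y1) / (x2 - x1)
= (114.86 - 31.67) / (106 - 34)
= 83.1900 / 72
= 1.1554

1.1554


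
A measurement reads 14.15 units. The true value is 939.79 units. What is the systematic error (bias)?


Systematic error = measured - true
= 14.15 - 939.79
= -925.6400

-925.6400


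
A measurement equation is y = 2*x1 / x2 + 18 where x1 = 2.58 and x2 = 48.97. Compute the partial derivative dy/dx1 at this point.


y = 2*x1 / x2 + 18
dy/dx1 = 2/x2
Evaluate at x2 = 48.97: c1 = 2 / 48.97
c1 = 0.0408

0.0408


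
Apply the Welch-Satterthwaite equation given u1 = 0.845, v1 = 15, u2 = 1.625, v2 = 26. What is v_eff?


uc = sqrt(u1^2 + u2^2) = sqrt(0.845^2 + 1.625^2) = 1.8315704
v_eff = uc^4 / (u1^4/v1 + u2^4/v2)
= 1.8315704^4 / (0.845^4/15 + 1.625^4/26)
= 11.253677 / 0.30217726
v_eff = 37.2420

37.2420


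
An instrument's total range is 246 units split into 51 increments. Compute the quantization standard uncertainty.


resolution = range / divisions
resolution = 246 / 51 = 4.8235294
u_res = resolution / (2*sqrt(3))
u_res = 4.8235294 / 3.4641016
u_res = 1.3924

1.3924


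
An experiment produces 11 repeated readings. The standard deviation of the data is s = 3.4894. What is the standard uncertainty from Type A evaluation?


u_A = s / sqrt(n)
u_A = 3.4894 / sqrt(11)
u_A = 3.4894 / 3.3166248
u_A = 1.0521

1.0521


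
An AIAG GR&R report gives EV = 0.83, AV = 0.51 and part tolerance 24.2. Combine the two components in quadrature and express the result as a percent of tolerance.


GRR = sqrt(EV^2 + AV^2) = sqrt(0.83^2 + 0.51^2) = 0.97416631
%GRR = GRR / tol * 100 = 0.97416631 / 24.2 * 100
%GRR = 4.0255

4.0255


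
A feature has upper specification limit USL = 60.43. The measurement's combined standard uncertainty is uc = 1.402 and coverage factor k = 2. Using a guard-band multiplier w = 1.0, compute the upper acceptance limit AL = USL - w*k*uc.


U = k * uc = 2 * 1.402 = 2.804
guard band g = w * U = 1.0 * 2.804 = 2.804
AL = USL - g = 60.43 - 2.804
AL = 57.6260

57.6260


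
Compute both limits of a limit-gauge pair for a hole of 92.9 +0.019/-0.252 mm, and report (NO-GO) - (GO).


GO = nominal - lower_tol (smallest hole = maximum material condition)
GO = 92.9 - 0.252 = 92.648
NO-GO = nominal + upper_tol (largest hole = least material condition)
NO-GO = 92.9 + 0.019 = 92.919
spread = NO-GO - GO = 92.919 - 92.648 = 0.2710

0.2710


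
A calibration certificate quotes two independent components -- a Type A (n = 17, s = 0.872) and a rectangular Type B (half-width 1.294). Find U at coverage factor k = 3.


u_A = s / sqrt(n) = 0.872 / sqrt(17) = 0.21149107
u_B = half_width / sqrt(3) = 1.294 / sqrt(3) = 0.74709125
uc = sqrt(u_A^2 + u_B^2) = sqrt(0.21149107^2 + 0.74709125^2) = 0.77644949
U = k * uc = 3 * 0.77644949
U = 2.3293

2.3293


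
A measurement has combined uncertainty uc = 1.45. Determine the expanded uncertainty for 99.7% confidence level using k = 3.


U = k * uc
U = 3 * 1.45
U = 4.3500

4.3500


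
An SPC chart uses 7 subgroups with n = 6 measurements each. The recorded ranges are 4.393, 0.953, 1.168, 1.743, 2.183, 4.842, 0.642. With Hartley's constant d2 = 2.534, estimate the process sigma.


R_bar = (4.393 + 0.953 + 1.168 + 1.743 + 2.183 + 4.842 + 0.642) / 7
R_bar = 15.924 / 7 = 2.2748571
sigma_hat = R_bar / d2 = 2.2748571 / 2.534 = 0.8977

0.8977


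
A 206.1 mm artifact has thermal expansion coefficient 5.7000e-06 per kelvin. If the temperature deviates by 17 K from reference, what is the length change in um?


dL = L * alpha * dT
= 206.1 * 5.7000e-06 * 17
= 0.0199711 mm
dL_um = 0.0199711 * 1000 = 19.9711 um

19.9711


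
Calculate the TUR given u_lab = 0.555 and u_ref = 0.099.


TUR = u_lab / u_ref
= 0.555 / 0.099
= 5.6061

5.6061


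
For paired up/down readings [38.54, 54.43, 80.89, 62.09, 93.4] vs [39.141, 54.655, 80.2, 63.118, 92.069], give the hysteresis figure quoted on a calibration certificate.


|38.54 - 39.141| = 0.6010
|54.43 - 54.655| = 0.2250
|80.89 - 80.2| = 0.6900
|62.09 - 63.118| = 1.0280
|93.4 - 92.069| = 1.3310
hysteresis = max(diffs) = 1.3310

1.3310


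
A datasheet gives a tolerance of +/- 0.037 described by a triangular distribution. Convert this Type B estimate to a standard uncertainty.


u_B = half_width / sqrt(6)
u_B = 0.037 / 2.4494897
u_B = 0.0151

0.0151


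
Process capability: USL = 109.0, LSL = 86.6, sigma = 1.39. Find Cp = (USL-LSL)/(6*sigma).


Cp = (USL - LSL) / (6 * sigma)
= (109.0 - 86.6) / (6 * 1.39)
= 22.4000 / 8.3400
= 2.6859

2.6859


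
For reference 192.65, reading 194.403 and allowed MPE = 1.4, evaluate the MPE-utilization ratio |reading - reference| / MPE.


e = indication - reference = 194.403 - 192.65 = 1.7530
|e| = 1.7530
ratio = |e| / MPE = 1.7530 / 1.4
ratio = 1.2521

1.2521


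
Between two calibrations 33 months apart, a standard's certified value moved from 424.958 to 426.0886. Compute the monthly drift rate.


rate = (v2 - v1) / months
= (426.0886 - 424.958) / 33
= 1.1306 / 33
= 0.0343

0.0343


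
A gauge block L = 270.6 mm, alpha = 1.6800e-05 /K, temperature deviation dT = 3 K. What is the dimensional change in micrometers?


dL = L * alpha * dT
= 270.6 * 1.6800e-05 * 3
= 0.0136382 mm
dL_um = 0.0136382 * 1000 = 13.6382 um

13.6382


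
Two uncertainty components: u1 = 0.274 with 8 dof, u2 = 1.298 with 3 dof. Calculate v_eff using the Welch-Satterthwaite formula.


uc = sqrt(u1^2 + u2^2) = sqrt(0.274^2 + 1.298^2) = 1.3266047
v_eff = uc^4 / (u1^4/v1 + u2^4/v2)
= 1.3266047^4 / (0.274^4/8 + 1.298^4/3)
= 3.0971777 / 0.94689272
v_eff = 3.2709

3.2709


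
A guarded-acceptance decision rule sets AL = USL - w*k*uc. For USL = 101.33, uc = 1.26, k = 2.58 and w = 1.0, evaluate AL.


U = k * uc = 2.58 * 1.26 = 3.2508
guard band g = w * U = 1.0 * 3.2508 = 3.2508
AL = USL - g = 101.33 - 3.2508
AL = 98.0792

98.0792


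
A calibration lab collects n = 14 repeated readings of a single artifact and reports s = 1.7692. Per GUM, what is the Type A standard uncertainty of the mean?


u_A = s / sqrt(n)
u_A = 1.7692 / sqrt(14)
u_A = 1.7692 / 3.7416574
u_A = 0.4728

0.4728


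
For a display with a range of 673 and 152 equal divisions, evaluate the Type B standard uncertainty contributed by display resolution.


resolution = range / divisions
resolution = 673 / 152 = 4.4276316
u_res = resolution / (2*sqrt(3))
u_res = 4.4276316 / 3.4641016
u_res = 1.2781

1.2781


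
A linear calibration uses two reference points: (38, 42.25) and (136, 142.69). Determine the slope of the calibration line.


slope = (y2 - y1) / (x2 - x1)
= (142.69 - 42.25) / (136 - 38)
= 100.4400 / 98
= 1.0249

1.0249


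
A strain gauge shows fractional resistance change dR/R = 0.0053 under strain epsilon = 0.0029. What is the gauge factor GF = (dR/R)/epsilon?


GF = (dR/R) / epsilon
= 0.0053 / 0.0029
= 1.8276

1.8276


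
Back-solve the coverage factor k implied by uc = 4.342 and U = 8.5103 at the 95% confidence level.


k = U / uc
k = 8.5103 / 4.342
k = 1.96

1.96


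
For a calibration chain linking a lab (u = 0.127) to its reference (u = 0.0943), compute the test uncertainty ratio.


TUR = u_lab / u_ref
= 0.127 / 0.0943
= 1.3468

1.3468


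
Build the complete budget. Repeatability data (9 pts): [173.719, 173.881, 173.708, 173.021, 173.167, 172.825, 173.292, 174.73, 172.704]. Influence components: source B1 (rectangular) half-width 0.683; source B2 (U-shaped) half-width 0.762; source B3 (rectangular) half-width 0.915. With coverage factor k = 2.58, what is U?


mean = (173.719 + 173.881 + 173.708 + 173.021 + 173.167 + 172.825 + 173.292 + 174.73 + 172.704) / 9 = 173.4496667
s = sqrt(sum((x - mean)^2)/(n-1)) = 0.63238833
u_A = s / sqrt(n) = 0.63238833 / sqrt(9) = 0.21079611
u_B1 = 0.683 / sqrt(3) = 0.39433023
u_B2 = 0.762 / sqrt(2) = 0.53881537
u_B3 = 0.915 / sqrt(3) = 0.5282755
uc = sqrt(0.21079611^2 + 0.39433023^2 + 0.53881537^2 + 0.5282755^2) = 0.87711364
U = k * uc = 2.58 * 0.87711364
U = 2.2630

2.2630


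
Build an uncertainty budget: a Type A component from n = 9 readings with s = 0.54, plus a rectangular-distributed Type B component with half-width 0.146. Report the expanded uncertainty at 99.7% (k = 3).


u_A = s / sqrt(n) = 0.54 / sqrt(9) = 0.18
u_B = half_width / sqrt(3) = 0.146 / sqrt(3) = 0.084293139
uc = sqrt(u_A^2 + u_B^2) = sqrt(0.18^2 + 0.084293139^2) = 0.19875949
U = k * uc = 3 * 0.19875949
U = 0.5963

0.5963


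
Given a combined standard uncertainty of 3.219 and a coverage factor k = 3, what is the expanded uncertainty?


U = k * uc
U = 3 * 3.219
U = 9.6570

9.6570


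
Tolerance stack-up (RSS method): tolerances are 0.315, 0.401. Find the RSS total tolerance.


RSS = sqrt(0.315^2 + 0.401^2)
= sqrt(0.260026)
= 0.5099

0.5099


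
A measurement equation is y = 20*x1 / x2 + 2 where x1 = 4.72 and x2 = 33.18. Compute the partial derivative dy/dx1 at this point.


y = 20*x1 / x2 + 2
dy/dx1 = 20/x2
Evaluate at x2 = 33.18: c1 = 20 / 33.18
c1 = 0.6028

0.6028


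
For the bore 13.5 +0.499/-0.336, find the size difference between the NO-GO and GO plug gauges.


GO = nominal - lower_tol (smallest hole = maximum material condition)
GO = 13.5 - 0.336 = 13.164
NO-GO = nominal + upper_tol (largest hole = least material condition)
NO-GO = 13.5 + 0.499 = 13.999
spread = NO-GO - GO = 13.999 - 13.164 = 0.8350

0.8350


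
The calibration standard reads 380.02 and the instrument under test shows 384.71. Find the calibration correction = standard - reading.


Correction = standard - reading
= 380.02 - 384.71
= -4.6900

-4.6900


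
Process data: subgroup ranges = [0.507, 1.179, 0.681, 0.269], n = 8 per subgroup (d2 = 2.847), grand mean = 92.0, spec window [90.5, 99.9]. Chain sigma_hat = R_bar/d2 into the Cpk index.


R_bar = (0.507 + 1.179 + 0.681 + 0.269) / 4 = 0.659
sigma = R_bar / d2 = 0.659 / 2.847 = 0.23147172
Cp = (USL - LSL)/(6*sigma) = (99.9 - 90.5)/(6*0.23147172) = 6.7683
Cpu = (99.9 - 92.0)/(3*0.23147172) = 11.3765
Cpl = (92.0 - 90.5)/(3*0.23147172) = 2.1601
Cpk = min(Cpu, Cpl) = 2.1601

2.1601


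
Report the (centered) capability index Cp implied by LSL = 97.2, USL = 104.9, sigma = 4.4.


Cp = (USL - LSL) / (6 * sigma)
= (104.9 - 97.2) / (6 * 4.4)
= 7.7000 / 26.4000
= 0.2917

0.2917


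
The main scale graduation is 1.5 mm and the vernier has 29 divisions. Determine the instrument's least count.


LC = MSD / n_div
= 1.5 / 29
= 0.0517

0.0517


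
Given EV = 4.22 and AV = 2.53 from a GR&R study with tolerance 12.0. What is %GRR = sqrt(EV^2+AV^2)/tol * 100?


GRR = sqrt(EV^2 + AV^2) = sqrt(4.22^2 + 2.53^2) = 4.9202947
%GRR = GRR / tol * 100 = 4.9202947 / 12.0 * 100
%GRR = 41.0025

41.0025


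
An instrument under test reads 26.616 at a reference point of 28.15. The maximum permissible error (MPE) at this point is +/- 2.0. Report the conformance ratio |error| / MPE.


e = indication - reference = 26.616 - 28.15 = -1.5340
|e| = 1.5340
ratio = |e| / MPE = 1.5340 / 2.0
ratio = 0.7670

0.7670


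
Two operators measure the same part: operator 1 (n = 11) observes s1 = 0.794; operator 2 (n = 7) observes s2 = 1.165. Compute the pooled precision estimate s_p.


s_p = sqrt(((n1-1)*s1^2 + (n2-1)*s2^2) / (n1+n2-2))
numerator = (11-1)*0.794^2 + (7-1)*1.165^2 = 6.30436 + 8.14335 = 14.44771
denominator = 11 + 7 - 2 = 16
s_p^2 = 14.44771 / 16 = 0.90298188
s_p = sqrt(0.90298188) = 0.9503

0.9503


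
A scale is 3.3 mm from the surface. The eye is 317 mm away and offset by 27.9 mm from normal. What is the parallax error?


error = h * offset / d
= 3.3 * 27.9 / 317
= 0.2904

0.2904


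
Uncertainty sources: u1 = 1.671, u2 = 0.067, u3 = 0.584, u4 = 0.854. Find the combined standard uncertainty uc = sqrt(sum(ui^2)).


uc = sqrt(1.671^2 + 0.067^2 + 0.584^2 + 0.854^2)
uc = sqrt(3.867102)
uc = 1.9665

1.9665


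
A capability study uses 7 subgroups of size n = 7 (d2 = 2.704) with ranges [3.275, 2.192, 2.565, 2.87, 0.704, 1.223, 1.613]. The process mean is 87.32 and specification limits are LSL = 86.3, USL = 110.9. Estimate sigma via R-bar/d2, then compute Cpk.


R_bar = (3.275 + 2.192 + 2.565 + 2.87 + 0.704 + 1.223 + 1.613) / 7 = 2.0631429
sigma = R_bar / d2 = 2.0631429 / 2.704 = 0.76299663
Cp = (USL - LSL)/(6*sigma) = (110.9 - 86.3)/(6*0.76299663) = 5.3735
Cpu = (110.9 - 87.32)/(3*0.76299663) = 10.3015
Cpl = (87.32 - 86.3)/(3*0.76299663) = 0.4456
Cpk = min(Cpu, Cpl) = 0.4456

0.4456


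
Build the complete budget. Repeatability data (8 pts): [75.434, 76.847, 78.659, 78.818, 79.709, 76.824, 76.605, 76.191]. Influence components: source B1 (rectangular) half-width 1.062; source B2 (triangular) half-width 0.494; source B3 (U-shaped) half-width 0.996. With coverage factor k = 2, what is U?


mean = (75.434 + 76.847 + 78.659 + 78.818 + 79.709 + 76.824 + 76.605 + 76.191) / 8 = 77.385875
s = sqrt(sum((x - mean)^2)/(n-1)) = 1.4891098
u_A = s / sqrt(n) = 1.4891098 / sqrt(8) = 0.52647982
u_B1 = 1.062 / sqrt(3) = 0.61314599
u_B2 = 0.494 / sqrt(6) = 0.20167466
u_B3 = 0.996 / sqrt(2) = 0.70427835
uc = sqrt(0.52647982^2 + 0.61314599^2 + 0.20167466^2 + 0.70427835^2) = 1.090784
U = k * uc = 2 * 1.090784
U = 2.1816

2.1816


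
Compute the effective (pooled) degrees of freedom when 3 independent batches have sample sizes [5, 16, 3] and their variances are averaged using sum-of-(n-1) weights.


nu = sum_i (n_i - 1)
nu = ((5 - 1) + (16 - 1) + (3 - 1))
nu = 4 + 15 + 2
nu = 21

21


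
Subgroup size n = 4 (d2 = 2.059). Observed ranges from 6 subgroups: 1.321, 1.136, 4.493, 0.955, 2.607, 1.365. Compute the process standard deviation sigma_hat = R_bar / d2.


R_bar = (1.321 + 1.136 + 4.493 + 0.955 + 2.607 + 1.365) / 6
R_bar = 11.877 / 6 = 1.9795
sigma_hat = R_bar / d2 = 1.9795 / 2.059 = 0.9614

0.9614


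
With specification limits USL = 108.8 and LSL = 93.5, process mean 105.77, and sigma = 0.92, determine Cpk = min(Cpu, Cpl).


Cpu = (USL - mean) / (3*sigma) = (108.8 - 105.77) / (3*0.92) = 1.0978
Cpl = (mean - LSL) / (3*sigma) = (105.77 - 93.5) / (3*0.92) = 4.4457
Cpk = min(Cpu, Cpl) = 1.0978

1.0978


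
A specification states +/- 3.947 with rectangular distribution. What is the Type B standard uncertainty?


u_B = half_width / sqrt(3)
u_B = 3.947 / 1.7320508
u_B = 2.2788

2.2788


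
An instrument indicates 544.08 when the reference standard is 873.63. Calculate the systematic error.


Systematic error = measured - true
= 544.08 - 873.63
= -329.5500

-329.5500


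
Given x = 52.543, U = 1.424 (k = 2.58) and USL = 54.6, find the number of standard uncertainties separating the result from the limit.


u = U / k = 1.424 / 2.58 = 0.55193798
margin = |USL - x| = |54.6 - 52.543| = 2.057
z = margin / u = 2.057 / 0.55193798
z = 3.7269

3.7269


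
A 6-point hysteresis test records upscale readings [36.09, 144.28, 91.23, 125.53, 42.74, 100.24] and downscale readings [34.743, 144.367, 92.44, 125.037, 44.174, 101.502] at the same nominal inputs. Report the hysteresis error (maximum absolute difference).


|36.09 - 34.743| = 1.3470
|144.28 - 144.367| = 0.0870
|91.23 - 92.44| = 1.2100
|125.53 - 125.037| = 0.4930
|42.74 - 44.174| = 1.4340
|100.24 - 101.502| = 1.2620
hysteresis = max(diffs) = 1.4340

1.4340


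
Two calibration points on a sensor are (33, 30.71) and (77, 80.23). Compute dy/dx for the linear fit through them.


slope = (y2 - y1) / (x2 - x1)
= (80.23 - 30.71) / (77 - 33)
= 49.5200 / 44
= 1.1255

1.1255


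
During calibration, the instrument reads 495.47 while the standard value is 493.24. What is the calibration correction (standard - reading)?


Correction = standard - reading
= 493.24 - 495.47
= -2.2300

-2.2300


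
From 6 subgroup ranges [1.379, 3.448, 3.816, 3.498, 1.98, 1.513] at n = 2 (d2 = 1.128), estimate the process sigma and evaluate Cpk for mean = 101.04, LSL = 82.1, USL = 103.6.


R_bar = (1.379 + 3.448 + 3.816 + 3.498 + 1.98 + 1.513) / 6 = 2.6056667
sigma = R_bar / d2 = 2.6056667 / 1.128 = 2.3099882
Cp = (USL - LSL)/(6*sigma) = (103.6 - 82.1)/(6*2.3099882) = 1.5512
Cpu = (103.6 - 101.04)/(3*2.3099882) = 0.3694
Cpl = (101.04 - 82.1)/(3*2.3099882) = 2.7331
Cpk = min(Cpu, Cpl) = 0.3694

0.3694


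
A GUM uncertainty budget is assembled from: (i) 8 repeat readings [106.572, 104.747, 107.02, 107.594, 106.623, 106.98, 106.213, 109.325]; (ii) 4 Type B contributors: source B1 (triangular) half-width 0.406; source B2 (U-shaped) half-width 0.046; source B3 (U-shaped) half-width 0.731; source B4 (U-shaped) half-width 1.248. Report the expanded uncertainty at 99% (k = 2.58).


mean = (106.572 + 104.747 + 107.02 + 107.594 + 106.623 + 106.98 + 106.213 + 109.325) / 8 = 106.88425
s = sqrt(sum((x - mean)^2)/(n-1)) = 1.291332
u_A = s / sqrt(n) = 1.291332 / sqrt(8) = 0.45655481
u_B1 = 0.406 / sqrt(6) = 0.16574881
u_B2 = 0.046 / sqrt(2) = 0.032526912
u_B3 = 0.731 / sqrt(2) = 0.51689506
u_B4 = 1.248 / sqrt(2) = 0.88246926
uc = sqrt(0.45655481^2 + 0.16574881^2 + 0.032526912^2 + 0.51689506^2 + 0.88246926^2) = 1.1326542
U = k * uc = 2.58 * 1.1326542
U = 2.9222

2.9222


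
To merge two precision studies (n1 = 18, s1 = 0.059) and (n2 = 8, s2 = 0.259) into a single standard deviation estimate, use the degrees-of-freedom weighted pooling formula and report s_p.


s_p = sqrt(((n1-1)*s1^2 + (n2-1)*s2^2) / (n1+n2-2))
numerator = (18-1)*0.059^2 + (8-1)*0.259^2 = 0.059177 + 0.469567 = 0.528744
denominator = 18 + 8 - 2 = 24
s_p^2 = 0.528744 / 24 = 0.022031
s_p = sqrt(0.022031) = 0.1484

0.1484


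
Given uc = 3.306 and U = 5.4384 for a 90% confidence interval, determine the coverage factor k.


k = U / uc
k = 5.4384 / 3.306
k = 1.645

1.645


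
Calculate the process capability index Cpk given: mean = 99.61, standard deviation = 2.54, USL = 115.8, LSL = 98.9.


Cpu = (USL - mean) / (3*sigma) = (115.8 - 99.61) / (3*2.54) = 2.1247
Cpl = (mean - LSL) / (3*sigma) = (99.61 - 98.9) / (3*2.54) = 0.0932
Cpk = min(Cpu, Cpl) = 0.0932

0.0932


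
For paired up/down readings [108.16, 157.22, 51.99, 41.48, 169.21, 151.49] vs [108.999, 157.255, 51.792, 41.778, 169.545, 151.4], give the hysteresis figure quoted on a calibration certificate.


|108.16 - 108.999| = 0.8390
|157.22 - 157.255| = 0.0350
|51.99 - 51.792| = 0.1980
|41.48 - 41.778| = 0.2980
|169.21 - 169.545| = 0.3350
|151.49 - 151.4| = 0.0900
hysteresis = max(diffs) = 0.8390

0.8390


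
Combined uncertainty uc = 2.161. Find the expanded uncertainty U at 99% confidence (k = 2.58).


U = k * uc
U = 2.58 * 2.161
U = 5.5754

5.5754


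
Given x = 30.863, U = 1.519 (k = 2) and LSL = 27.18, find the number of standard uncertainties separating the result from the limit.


u = U / k = 1.519 / 2 = 0.7595
margin = |LSL - x| = |27.18 - 30.863| = 3.683
z = margin / u = 3.683 / 0.7595
z = 4.8492

4.8492


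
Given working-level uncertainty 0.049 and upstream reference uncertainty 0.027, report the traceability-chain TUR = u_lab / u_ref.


TUR = u_lab / u_ref
= 0.049 / 0.027
= 1.8148

1.8148


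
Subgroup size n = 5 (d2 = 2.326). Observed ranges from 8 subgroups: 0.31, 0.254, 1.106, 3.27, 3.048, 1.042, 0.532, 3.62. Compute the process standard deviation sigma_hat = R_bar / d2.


R_bar = (0.31 + 0.254 + 1.106 + 3.27 + 3.048 + 1.042 + 0.532 + 3.62) / 8
R_bar = 13.182 / 8 = 1.64775
sigma_hat = R_bar / d2 = 1.64775 / 2.326 = 0.7084

0.7084


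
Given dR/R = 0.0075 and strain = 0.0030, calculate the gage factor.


GF = (dR/R) / epsilon
= 0.0075 / 0.0030
= 2.5000

2.5000


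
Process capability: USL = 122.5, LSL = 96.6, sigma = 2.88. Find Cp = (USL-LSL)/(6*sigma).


Cp = (USL - LSL) / (6 * sigma)
= (122.5 - 96.6) / (6 * 2.88)
= 25.9000 / 17.2800
= 1.4988

1.4988


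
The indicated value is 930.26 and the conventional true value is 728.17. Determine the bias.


Systematic error = measured - true
= 930.26 - 728.17
= 202.0900

202.0900


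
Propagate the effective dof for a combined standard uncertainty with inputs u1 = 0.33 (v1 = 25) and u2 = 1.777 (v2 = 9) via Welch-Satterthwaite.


uc = sqrt(u1^2 + u2^2) = sqrt(0.33^2 + 1.777^2) = 1.8073818
v_eff = uc^4 / (u1^4/v1 + u2^4/v2)
= 1.8073818^4 / (0.33^4/25 + 1.777^4/9)
= 10.670865 / 1.1083913
v_eff = 9.6273

9.6273


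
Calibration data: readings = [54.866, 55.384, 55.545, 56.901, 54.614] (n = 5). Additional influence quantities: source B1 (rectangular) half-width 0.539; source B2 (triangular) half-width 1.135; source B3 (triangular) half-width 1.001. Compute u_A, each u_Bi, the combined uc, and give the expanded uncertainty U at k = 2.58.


mean = (54.866 + 55.384 + 55.545 + 56.901 + 54.614) / 5 = 55.462
s = sqrt(sum((x - mean)^2)/(n-1)) = 0.88854009
u_A = s / sqrt(n) = 0.88854009 / sqrt(5) = 0.39736721
u_B1 = 0.539 / sqrt(3) = 0.3111918
u_B2 = 1.135 / sqrt(6) = 0.46336181
u_B3 = 1.001 / sqrt(6) = 0.40865654
uc = sqrt(0.39736721^2 + 0.3111918^2 + 0.46336181^2 + 0.40865654^2) = 0.79777526
U = k * uc = 2.58 * 0.79777526
U = 2.0583

2.0583


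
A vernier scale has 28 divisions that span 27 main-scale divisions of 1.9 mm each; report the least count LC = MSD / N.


LC = MSD / n_div
= 1.9 / 28
= 0.0679

0.0679


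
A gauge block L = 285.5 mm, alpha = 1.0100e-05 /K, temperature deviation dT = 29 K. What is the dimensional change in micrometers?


dL = L * alpha * dT
= 285.5 * 1.0100e-05 * 29
= 0.0836230 mm
dL_um = 0.0836230 * 1000 = 83.6230 um

83.6230


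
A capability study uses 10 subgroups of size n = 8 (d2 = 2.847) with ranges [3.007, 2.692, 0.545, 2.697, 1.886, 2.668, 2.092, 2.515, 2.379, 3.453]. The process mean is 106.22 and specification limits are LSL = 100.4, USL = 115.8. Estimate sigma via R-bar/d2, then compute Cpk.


R_bar = (3.007 + 2.692 + 0.545 + 2.697 + 1.886 + 2.668 + 2.092 + 2.515 + 2.379 + 3.453) / 10 = 2.3934
sigma = R_bar / d2 = 2.3934 / 2.847 = 0.84067439
Cp = (USL - LSL)/(6*sigma) = (115.8 - 100.4)/(6*0.84067439) = 3.0531
Cpu = (115.8 - 106.22)/(3*0.84067439) = 3.7985
Cpl = (106.22 - 100.4)/(3*0.84067439) = 2.3077
Cpk = min(Cpu, Cpl) = 2.3077

2.3077


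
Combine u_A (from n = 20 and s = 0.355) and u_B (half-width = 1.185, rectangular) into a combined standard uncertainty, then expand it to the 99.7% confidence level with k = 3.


u_A = s / sqrt(n) = 0.355 / sqrt(20) = 0.079380413
u_B = half_width / sqrt(3) = 1.185 / sqrt(3) = 0.68416007
uc = sqrt(u_A^2 + u_B^2) = sqrt(0.079380413^2 + 0.68416007^2) = 0.68874977
U = k * uc = 3 * 0.68874977
U = 2.0662

2.0662


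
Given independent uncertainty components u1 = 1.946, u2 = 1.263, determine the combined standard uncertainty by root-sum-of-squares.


uc = sqrt(1.946^2 + 1.263^2)
uc = sqrt(5.382085)
uc = 2.3199

2.3199


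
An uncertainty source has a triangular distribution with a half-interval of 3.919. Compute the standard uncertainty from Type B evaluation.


u_B = half_width / sqrt(6)
u_B = 3.919 / 2.4494897
u_B = 1.5999

1.5999


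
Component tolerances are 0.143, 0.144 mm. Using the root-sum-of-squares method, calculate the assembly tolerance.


RSS = sqrt(0.143^2 + 0.144^2)
= sqrt(0.041185)
= 0.2029

0.2029


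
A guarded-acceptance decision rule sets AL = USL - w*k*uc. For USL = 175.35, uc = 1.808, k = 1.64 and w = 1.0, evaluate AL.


U = k * uc = 1.64 * 1.808 = 2.96512
guard band g = w * U = 1.0 * 2.96512 = 2.96512
AL = USL - g = 175.35 - 2.96512
AL = 172.3849

172.3849


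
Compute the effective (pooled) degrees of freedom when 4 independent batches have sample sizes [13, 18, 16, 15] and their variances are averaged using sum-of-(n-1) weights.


nu = sum_i (n_i - 1)
nu = ((13 - 1) + (18 - 1) + (16 - 1) + (15 - 1))
nu = 12 + 17 + 15 + 14
nu = 58

58


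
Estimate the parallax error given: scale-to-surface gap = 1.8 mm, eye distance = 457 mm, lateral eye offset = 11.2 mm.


error = h * offset / d
= 1.8 * 11.2 / 457
= 0.0441

0.0441


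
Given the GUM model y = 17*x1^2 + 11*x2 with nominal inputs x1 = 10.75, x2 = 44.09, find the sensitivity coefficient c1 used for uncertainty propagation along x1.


y = 17*x1^2 + 11*x2
dy/dx1 = 2*17*x1
Evaluate at x1 = 10.75: c1 = 34 * 10.75
c1 = 365.5000

365.5000


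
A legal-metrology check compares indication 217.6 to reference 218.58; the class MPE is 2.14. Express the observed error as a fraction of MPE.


e = indication - reference = 217.6 - 218.58 = -0.9800
|e| = 0.9800
ratio = |e| / MPE = 0.9800 / 2.14
ratio = 0.4579

0.4579


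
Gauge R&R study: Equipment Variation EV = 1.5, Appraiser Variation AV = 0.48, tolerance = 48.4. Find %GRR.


GRR = sqrt(EV^2 + AV^2) = sqrt(1.5^2 + 0.48^2) = 1.5749286
%GRR = GRR / tol * 100 = 1.5749286 / 48.4 * 100
%GRR = 3.2540

3.2540


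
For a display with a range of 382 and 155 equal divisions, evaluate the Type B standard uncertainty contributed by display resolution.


resolution = range / divisions
resolution = 382 / 155 = 2.4645161
u_res = resolution / (2*sqrt(3))
u_res = 2.4645161 / 3.4641016
u_res = 0.7114

0.7114


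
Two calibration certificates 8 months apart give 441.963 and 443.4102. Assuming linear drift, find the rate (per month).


rate = (v2 - v1) / months
= (443.4102 - 441.963) / 8
= 1.4472 / 8
= 0.1809

0.1809


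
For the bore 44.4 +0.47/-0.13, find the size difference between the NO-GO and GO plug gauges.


GO = nominal - lower_tol (smallest hole = maximum material condition)
GO = 44.4 - 0.13 = 44.27
NO-GO = nominal + upper_tol (largest hole = least material condition)
NO-GO = 44.4 + 0.47 = 44.87
spread = NO-GO - GO = 44.87 - 44.27 = 0.6000

0.6000


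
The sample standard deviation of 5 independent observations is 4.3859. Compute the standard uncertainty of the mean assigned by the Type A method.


u_A = s / sqrt(n)
u_A = 4.3859 / sqrt(5)
u_A = 4.3859 / 2.236068
u_A = 1.9614

1.9614
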